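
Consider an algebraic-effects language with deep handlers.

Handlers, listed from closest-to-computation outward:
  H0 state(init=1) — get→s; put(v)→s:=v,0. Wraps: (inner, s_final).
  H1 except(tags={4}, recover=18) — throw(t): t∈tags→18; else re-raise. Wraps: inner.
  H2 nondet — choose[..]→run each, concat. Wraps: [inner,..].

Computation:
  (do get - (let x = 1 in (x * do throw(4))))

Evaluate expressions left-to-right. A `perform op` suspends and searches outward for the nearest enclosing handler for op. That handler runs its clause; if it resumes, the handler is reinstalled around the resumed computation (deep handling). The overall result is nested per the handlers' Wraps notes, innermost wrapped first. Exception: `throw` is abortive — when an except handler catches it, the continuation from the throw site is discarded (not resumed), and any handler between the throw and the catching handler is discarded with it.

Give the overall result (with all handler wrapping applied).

Answer: [18]

Evaluation trace:
get @ H0 ⇒ 1
throw(4) @ H1 caught ⇒ 18
H2 returns [18]
= [18]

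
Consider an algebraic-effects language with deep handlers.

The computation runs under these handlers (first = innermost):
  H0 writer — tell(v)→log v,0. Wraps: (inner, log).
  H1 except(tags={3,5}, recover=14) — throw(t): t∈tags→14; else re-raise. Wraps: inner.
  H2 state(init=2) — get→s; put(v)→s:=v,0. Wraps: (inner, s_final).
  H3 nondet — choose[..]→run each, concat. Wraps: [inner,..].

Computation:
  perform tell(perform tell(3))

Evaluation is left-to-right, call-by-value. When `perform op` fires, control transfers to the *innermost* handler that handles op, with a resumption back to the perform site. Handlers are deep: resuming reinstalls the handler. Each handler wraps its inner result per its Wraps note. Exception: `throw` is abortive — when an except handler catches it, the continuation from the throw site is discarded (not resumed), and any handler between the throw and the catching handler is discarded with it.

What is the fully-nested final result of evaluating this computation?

Answer: [((0, (3, 0)), 2)]

Evaluation trace:
tell(3) @ H0 ⇒ log+=3
tell(0) @ H0 ⇒ log+=0
H0 returns (0, (3, 0))
H1 returns (0, (3, 0))
H2 returns ((0, (3, 0)), 2)
H3 returns [((0, (3, 0)), 2)]
= [((0, (3, 0)), 2)]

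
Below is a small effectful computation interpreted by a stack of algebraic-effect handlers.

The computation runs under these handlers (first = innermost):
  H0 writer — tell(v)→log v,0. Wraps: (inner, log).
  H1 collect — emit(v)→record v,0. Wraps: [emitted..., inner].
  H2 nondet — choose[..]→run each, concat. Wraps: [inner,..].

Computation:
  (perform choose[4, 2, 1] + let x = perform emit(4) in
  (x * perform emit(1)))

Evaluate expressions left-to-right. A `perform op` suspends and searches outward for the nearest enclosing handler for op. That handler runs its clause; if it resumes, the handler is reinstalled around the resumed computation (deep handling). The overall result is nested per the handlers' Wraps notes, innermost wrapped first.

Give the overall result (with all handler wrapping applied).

Working:
choose[4, 2, 1] @ H2
  branch[0] choose=4:
    emit(4) @ H1 ⇒ out+=4
    emit(1) @ H1 ⇒ out+=1
    H0 returns (4, ())
    H1 returns [4, 1, (4, ())]
    H2 returns [[4, 1, (4, ())]]
  branch[1] choose=2:
    emit(4) @ H1 ⇒ out+=4
    emit(1) @ H1 ⇒ out+=1
    H0 returns (2, ())
    H1 returns [4, 1, (2, ())]
    H2 returns [[4, 1, (2, ())]]
  branch[2] choose=1:
    emit(4) @ H1 ⇒ out+=4
    emit(1) @ H1 ⇒ out+=1
    H0 returns (1, ())
    H1 returns [4, 1, (1, ())]
    H2 returns [[4, 1, (1, ())]]
= [[4, 1, (4, ())], [4, 1, (2, ())], [4, 1, (1, ())]]

Answer: [[4, 1, (4, ())], [4, 1, (2, ())], [4, 1, (1, ())]]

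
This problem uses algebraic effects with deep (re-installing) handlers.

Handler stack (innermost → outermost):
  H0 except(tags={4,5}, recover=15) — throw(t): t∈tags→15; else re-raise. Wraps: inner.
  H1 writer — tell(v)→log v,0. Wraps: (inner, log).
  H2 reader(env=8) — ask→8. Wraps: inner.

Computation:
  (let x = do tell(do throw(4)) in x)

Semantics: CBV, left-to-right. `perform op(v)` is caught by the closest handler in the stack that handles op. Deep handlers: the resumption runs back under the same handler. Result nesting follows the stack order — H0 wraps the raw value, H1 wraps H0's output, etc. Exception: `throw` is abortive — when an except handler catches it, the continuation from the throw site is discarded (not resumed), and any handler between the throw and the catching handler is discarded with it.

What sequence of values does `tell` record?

Answer: ()

Step-by-step:
throw(4) @ H0 caught ⇒ 15
H1 returns (15, ())
H2 returns (15, ())
= (15, ())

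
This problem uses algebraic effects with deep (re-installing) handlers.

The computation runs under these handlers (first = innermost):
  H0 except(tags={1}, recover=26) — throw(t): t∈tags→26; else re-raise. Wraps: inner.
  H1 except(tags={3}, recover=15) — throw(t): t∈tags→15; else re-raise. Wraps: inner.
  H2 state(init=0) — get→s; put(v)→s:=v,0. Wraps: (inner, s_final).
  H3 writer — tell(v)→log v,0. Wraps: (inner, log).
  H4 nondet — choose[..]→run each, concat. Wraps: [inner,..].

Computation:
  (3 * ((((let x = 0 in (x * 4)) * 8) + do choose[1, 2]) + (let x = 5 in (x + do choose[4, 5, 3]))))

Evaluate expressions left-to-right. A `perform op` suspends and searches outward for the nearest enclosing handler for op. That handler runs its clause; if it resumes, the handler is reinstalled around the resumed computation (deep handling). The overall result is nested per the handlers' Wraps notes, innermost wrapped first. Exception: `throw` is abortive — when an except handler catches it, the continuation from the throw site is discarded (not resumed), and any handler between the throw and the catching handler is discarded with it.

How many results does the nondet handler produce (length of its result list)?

Answer: 6

Working:
choose[1, 2] @ H4
  branch[0] choose=1:
    choose[4, 5, 3] @ H4
      branch[0] choose=4:
        H0 returns 30
        H1 returns 30
        H2 returns (30, 0)
        H3 returns ((30, 0), ())
        H4 returns [((30, 0), ())]
      branch[1] choose=5:
        H0 returns 33
        H1 returns 33
        H2 returns (33, 0)
        H3 returns ((33, 0), ())
        H4 returns [((33, 0), ())]
      branch[2] choose=3:
        H0 returns 27
        H1 returns 27
        H2 returns (27, 0)
        H3 returns ((27, 0), ())
        H4 returns [((27, 0), ())]
  branch[1] choose=2:
    choose[4, 5, 3] @ H4
      branch[0] choose=4:
        H0 returns 33
        H1 returns 33
        H2 returns (33, 0)
        H3 returns ((33, 0), ())
        H4 returns [((33, 0), ())]
      branch[1] choose=5:
        H0 returns 36
        H1 returns 36
        H2 returns (36, 0)
        H3 returns ((36, 0), ())
        H4 returns [((36, 0), ())]
      branch[2] choose=3:
        H0 returns 30
        H1 returns 30
        H2 returns (30, 0)
        H3 returns ((30, 0), ())
        H4 returns [((30, 0), ())]
= [((30, 0), ()), ((33, 0), ()), ((27, 0), ()), ((33, 0), ()), ((36, 0), ()), ((30, 0), ())]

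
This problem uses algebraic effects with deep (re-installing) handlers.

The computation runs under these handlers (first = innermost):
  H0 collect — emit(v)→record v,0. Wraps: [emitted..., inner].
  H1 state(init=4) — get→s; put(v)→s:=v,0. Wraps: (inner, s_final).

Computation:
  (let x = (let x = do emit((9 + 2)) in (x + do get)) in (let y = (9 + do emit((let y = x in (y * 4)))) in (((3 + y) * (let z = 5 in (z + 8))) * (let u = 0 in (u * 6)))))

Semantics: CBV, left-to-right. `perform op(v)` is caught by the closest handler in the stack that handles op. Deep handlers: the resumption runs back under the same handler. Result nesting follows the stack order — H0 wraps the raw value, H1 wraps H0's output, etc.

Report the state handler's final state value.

Answer: 4

Step-by-step:
emit(11) @ H0 ⇒ out+=11
get @ H1 ⇒ 4
emit(16) @ H0 ⇒ out+=16
H0 returns [11, 16, 0]
H1 returns ([11, 16, 0], 4)
= ([11, 16, 0], 4)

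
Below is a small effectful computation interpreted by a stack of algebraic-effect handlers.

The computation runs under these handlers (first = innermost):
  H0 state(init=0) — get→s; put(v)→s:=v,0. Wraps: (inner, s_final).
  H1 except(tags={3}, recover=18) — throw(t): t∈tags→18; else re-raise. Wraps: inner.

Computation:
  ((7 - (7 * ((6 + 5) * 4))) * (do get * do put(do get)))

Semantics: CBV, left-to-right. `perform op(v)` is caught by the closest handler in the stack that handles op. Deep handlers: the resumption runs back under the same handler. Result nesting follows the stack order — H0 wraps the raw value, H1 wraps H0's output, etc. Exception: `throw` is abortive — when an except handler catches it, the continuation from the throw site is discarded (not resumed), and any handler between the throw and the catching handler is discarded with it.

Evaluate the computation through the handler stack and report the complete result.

Answer: (0, 0)

Evaluation trace:
get @ H0 ⇒ 0
get @ H0 ⇒ 0
put(0) @ H0 ⇒ s:=0
H0 returns (0, 0)
H1 returns (0, 0)
= (0, 0)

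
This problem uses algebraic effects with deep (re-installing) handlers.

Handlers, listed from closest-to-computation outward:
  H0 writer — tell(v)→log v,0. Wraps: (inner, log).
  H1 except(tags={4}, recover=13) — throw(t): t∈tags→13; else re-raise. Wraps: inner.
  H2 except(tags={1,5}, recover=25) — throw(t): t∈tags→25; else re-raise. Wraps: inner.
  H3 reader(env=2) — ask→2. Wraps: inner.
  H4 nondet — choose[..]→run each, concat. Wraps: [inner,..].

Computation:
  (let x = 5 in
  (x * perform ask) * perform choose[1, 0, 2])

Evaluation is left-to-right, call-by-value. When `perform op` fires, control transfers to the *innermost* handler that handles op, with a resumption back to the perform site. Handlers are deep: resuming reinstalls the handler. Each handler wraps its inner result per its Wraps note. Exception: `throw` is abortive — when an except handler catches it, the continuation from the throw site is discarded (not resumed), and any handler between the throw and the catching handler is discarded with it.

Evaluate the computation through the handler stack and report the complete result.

Answer: [(10, ()), (0, ()), (20, ())]

Evaluation trace:
ask @ H3 ⇒ 2
choose[1, 0, 2] @ H4
  branch[0] choose=1:
    H0 returns (10, ())
    H1 returns (10, ())
    H2 returns (10, ())
    H3 returns (10, ())
    H4 returns [(10, ())]
  branch[1] choose=0:
    H0 returns (0, ())
    H1 returns (0, ())
    H2 returns (0, ())
    H3 returns (0, ())
    H4 returns [(0, ())]
  branch[2] choose=2:
    H0 returns (20, ())
    H1 returns (20, ())
    H2 returns (20, ())
    H3 returns (20, ())
    H4 returns [(20, ())]
= [(10, ()), (0, ()), (20, ())]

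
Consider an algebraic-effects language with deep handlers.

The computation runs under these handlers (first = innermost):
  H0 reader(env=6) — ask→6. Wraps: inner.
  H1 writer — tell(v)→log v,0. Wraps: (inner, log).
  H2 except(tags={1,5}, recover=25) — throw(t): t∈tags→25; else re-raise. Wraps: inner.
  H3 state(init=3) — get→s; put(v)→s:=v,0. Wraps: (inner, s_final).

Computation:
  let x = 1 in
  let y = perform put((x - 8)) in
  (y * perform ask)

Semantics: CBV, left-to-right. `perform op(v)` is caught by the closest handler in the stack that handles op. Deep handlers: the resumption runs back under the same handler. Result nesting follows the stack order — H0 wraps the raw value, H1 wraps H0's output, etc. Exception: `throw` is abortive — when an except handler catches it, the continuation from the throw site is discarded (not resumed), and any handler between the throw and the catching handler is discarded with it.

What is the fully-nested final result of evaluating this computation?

Answer: ((0, ()), -7)

Working:
put(-7) @ H3 ⇒ s:=-7
ask @ H0 ⇒ 6
H0 returns 0
H1 returns (0, ())
H2 returns (0, ())
H3 returns ((0, ()), -7)
= ((0, ()), -7)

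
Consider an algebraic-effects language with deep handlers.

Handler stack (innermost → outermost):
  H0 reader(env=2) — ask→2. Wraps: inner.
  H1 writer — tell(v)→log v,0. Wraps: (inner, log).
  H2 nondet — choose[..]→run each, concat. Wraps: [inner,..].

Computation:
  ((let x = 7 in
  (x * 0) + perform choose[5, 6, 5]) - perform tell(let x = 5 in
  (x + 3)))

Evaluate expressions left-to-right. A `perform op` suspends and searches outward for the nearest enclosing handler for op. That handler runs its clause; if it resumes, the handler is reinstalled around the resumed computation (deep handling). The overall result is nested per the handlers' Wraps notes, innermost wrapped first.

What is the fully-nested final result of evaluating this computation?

Answer: [(5, (8)), (6, (8)), (5, (8))]

Step-by-step:
choose[5, 6, 5] @ H2
  branch[0] choose=5:
    tell(8) @ H1 ⇒ log+=8
    H0 returns 5
    H1 returns (5, (8))
    H2 returns [(5, (8))]
  branch[1] choose=6:
    tell(8) @ H1 ⇒ log+=8
    H0 returns 6
    H1 returns (6, (8))
    H2 returns [(6, (8))]
  branch[2] choose=5:
    tell(8) @ H1 ⇒ log+=8
    H0 returns 5
    H1 returns (5, (8))
    H2 returns [(5, (8))]
= [(5, (8)), (6, (8)), (5, (8))]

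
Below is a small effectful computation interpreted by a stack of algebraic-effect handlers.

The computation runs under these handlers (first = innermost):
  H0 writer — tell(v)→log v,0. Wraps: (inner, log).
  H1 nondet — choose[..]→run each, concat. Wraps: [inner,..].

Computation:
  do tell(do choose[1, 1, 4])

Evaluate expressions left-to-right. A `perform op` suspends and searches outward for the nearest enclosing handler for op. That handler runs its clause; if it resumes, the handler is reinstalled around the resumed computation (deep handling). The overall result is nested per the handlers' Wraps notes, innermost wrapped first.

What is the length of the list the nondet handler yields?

Evaluation trace:
choose[1, 1, 4] @ H1
  branch[0] choose=1:
    tell(1) @ H0 ⇒ log+=1
    H0 returns (0, (1))
    H1 returns [(0, (1))]
  branch[1] choose=1:
    tell(1) @ H0 ⇒ log+=1
    H0 returns (0, (1))
    H1 returns [(0, (1))]
  branch[2] choose=4:
    tell(4) @ H0 ⇒ log+=4
    H0 returns (0, (4))
    H1 returns [(0, (4))]
= [(0, (1)), (0, (1)), (0, (4))]

Answer: 3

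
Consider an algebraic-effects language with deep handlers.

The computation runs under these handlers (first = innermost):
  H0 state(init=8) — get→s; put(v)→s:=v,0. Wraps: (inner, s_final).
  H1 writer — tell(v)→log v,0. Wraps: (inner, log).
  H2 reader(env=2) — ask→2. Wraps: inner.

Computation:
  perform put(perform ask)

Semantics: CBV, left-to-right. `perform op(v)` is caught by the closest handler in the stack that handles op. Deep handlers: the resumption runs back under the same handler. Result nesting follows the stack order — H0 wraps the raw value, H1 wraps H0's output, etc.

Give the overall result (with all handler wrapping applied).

Working:
ask @ H2 ⇒ 2
put(2) @ H0 ⇒ s:=2
H0 returns (0, 2)
H1 returns ((0, 2), ())
H2 returns ((0, 2), ())
= ((0, 2), ())

Answer: ((0, 2), ())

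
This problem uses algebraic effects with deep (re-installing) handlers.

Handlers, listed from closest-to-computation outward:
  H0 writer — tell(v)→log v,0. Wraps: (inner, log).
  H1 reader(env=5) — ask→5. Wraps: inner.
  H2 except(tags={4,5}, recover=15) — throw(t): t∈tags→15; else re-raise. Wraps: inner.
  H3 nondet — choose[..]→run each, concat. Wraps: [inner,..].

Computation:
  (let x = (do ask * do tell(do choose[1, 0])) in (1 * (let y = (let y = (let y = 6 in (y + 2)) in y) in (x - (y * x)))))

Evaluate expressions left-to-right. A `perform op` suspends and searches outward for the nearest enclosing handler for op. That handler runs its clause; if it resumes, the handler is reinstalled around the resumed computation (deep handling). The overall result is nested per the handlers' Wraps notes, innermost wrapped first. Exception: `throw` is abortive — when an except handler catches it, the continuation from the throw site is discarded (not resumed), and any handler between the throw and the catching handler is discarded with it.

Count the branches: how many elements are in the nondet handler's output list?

Evaluation trace:
ask @ H1 ⇒ 5
choose[1, 0] @ H3
  branch[0] choose=1:
    tell(1) @ H0 ⇒ log+=1
    H0 returns (0, (1))
    H1 returns (0, (1))
    H2 returns (0, (1))
    H3 returns [(0, (1))]
  branch[1] choose=0:
    tell(0) @ H0 ⇒ log+=0
    H0 returns (0, (0))
    H1 returns (0, (0))
    H2 returns (0, (0))
    H3 returns [(0, (0))]
= [(0, (1)), (0, (0))]

Answer: 2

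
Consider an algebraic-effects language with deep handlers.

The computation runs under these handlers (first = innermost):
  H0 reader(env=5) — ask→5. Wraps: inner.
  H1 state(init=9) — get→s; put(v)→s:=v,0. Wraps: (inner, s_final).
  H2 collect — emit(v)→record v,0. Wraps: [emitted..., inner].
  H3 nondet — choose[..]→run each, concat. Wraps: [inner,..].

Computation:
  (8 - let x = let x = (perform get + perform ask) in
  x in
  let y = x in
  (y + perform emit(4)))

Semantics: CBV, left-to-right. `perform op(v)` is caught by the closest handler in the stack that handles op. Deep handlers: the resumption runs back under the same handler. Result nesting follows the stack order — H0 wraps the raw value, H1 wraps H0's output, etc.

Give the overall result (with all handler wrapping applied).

Evaluation trace:
get @ H1 ⇒ 9
ask @ H0 ⇒ 5
emit(4) @ H2 ⇒ out+=4
H0 returns -6
H1 returns (-6, 9)
H2 returns [4, (-6, 9)]
H3 returns [[4, (-6, 9)]]
= [[4, (-6, 9)]]

Answer: [[4, (-6, 9)]]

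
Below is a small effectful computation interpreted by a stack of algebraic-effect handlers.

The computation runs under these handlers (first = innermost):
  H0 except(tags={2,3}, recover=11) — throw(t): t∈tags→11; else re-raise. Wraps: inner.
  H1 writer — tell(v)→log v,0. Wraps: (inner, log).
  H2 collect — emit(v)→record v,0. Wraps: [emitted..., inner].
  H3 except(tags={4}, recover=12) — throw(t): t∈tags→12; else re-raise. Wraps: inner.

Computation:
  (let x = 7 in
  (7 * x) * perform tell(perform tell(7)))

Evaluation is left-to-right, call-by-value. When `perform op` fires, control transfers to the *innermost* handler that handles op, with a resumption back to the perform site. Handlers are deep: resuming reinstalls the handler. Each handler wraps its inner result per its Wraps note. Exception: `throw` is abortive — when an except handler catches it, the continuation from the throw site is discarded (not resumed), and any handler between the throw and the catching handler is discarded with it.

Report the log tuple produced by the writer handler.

Working:
tell(7) @ H1 ⇒ log+=7
tell(0) @ H1 ⇒ log+=0
H0 returns 0
H1 returns (0, (7, 0))
H2 returns [(0, (7, 0))]
H3 returns [(0, (7, 0))]
= [(0, (7, 0))]

Answer: (7, 0)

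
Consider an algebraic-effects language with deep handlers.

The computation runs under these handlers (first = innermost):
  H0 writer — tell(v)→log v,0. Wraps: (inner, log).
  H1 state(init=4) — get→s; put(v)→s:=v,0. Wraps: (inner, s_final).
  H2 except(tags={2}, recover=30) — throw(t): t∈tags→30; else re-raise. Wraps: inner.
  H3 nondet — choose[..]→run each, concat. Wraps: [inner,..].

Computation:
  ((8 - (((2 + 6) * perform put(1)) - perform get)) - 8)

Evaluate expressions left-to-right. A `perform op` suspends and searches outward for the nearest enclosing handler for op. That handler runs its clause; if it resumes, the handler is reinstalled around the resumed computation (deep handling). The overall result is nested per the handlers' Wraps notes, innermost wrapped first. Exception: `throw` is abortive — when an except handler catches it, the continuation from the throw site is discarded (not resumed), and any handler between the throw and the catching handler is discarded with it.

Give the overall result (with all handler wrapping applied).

Answer: [((1, ()), 1)]

Working:
put(1) @ H1 ⇒ s:=1
get @ H1 ⇒ 1
H0 returns (1, ())
H1 returns ((1, ()), 1)
H2 returns ((1, ()), 1)
H3 returns [((1, ()), 1)]
= [((1, ()), 1)]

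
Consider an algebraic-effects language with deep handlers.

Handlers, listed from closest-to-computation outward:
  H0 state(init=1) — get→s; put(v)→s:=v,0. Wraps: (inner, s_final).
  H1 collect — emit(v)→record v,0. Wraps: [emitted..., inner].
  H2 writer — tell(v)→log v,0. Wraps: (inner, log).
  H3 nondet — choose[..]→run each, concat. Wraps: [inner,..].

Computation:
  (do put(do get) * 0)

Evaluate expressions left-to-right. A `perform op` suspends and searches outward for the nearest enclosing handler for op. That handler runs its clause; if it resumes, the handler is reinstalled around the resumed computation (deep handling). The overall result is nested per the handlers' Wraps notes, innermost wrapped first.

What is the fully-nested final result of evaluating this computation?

Answer: [([(0, 1)], ())]

Evaluation trace:
get @ H0 ⇒ 1
put(1) @ H0 ⇒ s:=1
H0 returns (0, 1)
H1 returns [(0, 1)]
H2 returns ([(0, 1)], ())
H3 returns [([(0, 1)], ())]
= [([(0, 1)], ())]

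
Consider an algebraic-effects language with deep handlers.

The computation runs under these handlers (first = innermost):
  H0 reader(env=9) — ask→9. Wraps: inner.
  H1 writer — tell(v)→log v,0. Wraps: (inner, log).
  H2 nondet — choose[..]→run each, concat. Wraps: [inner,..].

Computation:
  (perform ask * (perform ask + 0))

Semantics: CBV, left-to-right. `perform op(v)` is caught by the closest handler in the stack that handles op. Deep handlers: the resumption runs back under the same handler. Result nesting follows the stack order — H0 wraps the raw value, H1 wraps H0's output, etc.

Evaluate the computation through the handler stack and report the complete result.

Answer: [(81, ())]

Evaluation trace:
ask @ H0 ⇒ 9
ask @ H0 ⇒ 9
H0 returns 81
H1 returns (81, ())
H2 returns [(81, ())]
= [(81, ())]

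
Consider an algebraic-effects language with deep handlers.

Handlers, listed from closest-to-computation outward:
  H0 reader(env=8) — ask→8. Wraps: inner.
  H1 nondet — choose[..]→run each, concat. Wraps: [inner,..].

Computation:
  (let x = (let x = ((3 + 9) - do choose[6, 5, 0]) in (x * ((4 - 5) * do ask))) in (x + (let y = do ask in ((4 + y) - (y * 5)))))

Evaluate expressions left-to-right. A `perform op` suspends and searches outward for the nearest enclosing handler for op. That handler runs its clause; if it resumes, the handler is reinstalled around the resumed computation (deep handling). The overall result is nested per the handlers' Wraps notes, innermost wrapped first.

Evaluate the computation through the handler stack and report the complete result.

Answer: [-76, -84, -124]

Step-by-step:
choose[6, 5, 0] @ H1
  branch[0] choose=6:
    ask @ H0 ⇒ 8
    ask @ H0 ⇒ 8
    H0 returns -76
    H1 returns [-76]
  branch[1] choose=5:
    ask @ H0 ⇒ 8
    ask @ H0 ⇒ 8
    H0 returns -84
    H1 returns [-84]
  branch[2] choose=0:
    ask @ H0 ⇒ 8
    ask @ H0 ⇒ 8
    H0 returns -124
    H1 returns [-124]
= [-76, -84, -124]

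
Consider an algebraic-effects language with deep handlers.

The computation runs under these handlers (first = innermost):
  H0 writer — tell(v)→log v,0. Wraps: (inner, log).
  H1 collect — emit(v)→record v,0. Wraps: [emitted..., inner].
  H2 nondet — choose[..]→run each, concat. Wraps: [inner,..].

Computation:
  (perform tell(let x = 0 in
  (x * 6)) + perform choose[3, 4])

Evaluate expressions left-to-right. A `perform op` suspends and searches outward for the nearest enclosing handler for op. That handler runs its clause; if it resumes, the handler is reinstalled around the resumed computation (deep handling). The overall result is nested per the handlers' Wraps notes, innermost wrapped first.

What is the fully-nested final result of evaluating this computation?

Step-by-step:
tell(0) @ H0 ⇒ log+=0
choose[3, 4] @ H2
  branch[0] choose=3:
    H0 returns (3, (0))
    H1 returns [(3, (0))]
    H2 returns [[(3, (0))]]
  branch[1] choose=4:
    H0 returns (4, (0))
    H1 returns [(4, (0))]
    H2 returns [[(4, (0))]]
= [[(3, (0))], [(4, (0))]]

Answer: [[(3, (0))], [(4, (0))]]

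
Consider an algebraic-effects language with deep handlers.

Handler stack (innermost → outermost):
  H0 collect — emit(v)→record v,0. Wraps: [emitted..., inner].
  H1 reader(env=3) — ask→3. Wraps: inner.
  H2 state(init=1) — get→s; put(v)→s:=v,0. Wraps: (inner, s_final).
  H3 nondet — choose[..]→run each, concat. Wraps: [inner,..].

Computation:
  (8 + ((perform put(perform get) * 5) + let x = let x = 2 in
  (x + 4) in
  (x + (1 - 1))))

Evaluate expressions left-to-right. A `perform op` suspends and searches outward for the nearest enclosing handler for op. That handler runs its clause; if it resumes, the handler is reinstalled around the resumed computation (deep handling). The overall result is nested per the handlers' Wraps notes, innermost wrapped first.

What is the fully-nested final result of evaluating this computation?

Answer: [([14], 1)]

Working:
get @ H2 ⇒ 1
put(1) @ H2 ⇒ s:=1
H0 returns [14]
H1 returns [14]
H2 returns ([14], 1)
H3 returns [([14], 1)]
= [([14], 1)]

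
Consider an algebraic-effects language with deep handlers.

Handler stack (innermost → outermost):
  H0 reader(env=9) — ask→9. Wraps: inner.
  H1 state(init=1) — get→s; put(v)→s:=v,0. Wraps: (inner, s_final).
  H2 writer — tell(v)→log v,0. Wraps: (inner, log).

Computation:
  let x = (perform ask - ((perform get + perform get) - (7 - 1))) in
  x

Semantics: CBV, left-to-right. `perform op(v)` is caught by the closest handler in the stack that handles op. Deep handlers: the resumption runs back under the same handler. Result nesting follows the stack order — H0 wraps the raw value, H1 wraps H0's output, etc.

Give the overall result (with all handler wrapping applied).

Answer: ((13, 1), ())

Evaluation trace:
ask @ H0 ⇒ 9
get @ H1 ⇒ 1
get @ H1 ⇒ 1
H0 returns 13
H1 returns (13, 1)
H2 returns ((13, 1), ())
= ((13, 1), ())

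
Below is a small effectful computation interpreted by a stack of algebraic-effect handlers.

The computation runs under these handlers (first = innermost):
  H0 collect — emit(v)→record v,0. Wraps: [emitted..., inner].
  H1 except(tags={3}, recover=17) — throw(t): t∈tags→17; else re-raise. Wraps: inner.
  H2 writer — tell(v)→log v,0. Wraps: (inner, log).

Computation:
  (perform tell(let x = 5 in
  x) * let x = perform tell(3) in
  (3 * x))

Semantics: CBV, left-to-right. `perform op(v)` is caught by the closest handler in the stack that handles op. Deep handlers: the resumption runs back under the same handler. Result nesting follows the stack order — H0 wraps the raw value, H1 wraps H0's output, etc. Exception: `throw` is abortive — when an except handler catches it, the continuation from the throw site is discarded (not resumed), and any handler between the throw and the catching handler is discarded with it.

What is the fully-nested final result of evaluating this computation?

Evaluation trace:
tell(5) @ H2 ⇒ log+=5
tell(3) @ H2 ⇒ log+=3
H0 returns [0]
H1 returns [0]
H2 returns ([0], (5, 3))
= ([0], (5, 3))

Answer: ([0], (5, 3))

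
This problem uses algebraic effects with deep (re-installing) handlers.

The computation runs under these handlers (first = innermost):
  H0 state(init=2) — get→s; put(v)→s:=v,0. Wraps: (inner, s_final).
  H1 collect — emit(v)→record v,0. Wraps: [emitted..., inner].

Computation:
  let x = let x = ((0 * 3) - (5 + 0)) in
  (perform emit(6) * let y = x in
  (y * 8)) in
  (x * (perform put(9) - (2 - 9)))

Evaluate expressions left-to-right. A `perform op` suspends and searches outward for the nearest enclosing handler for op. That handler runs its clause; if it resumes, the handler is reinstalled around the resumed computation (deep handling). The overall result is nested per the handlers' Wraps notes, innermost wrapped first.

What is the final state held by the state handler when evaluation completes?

Evaluation trace:
emit(6) @ H1 ⇒ out+=6
put(9) @ H0 ⇒ s:=9
H0 returns (0, 9)
H1 returns [6, (0, 9)]
= [6, (0, 9)]

Answer: 9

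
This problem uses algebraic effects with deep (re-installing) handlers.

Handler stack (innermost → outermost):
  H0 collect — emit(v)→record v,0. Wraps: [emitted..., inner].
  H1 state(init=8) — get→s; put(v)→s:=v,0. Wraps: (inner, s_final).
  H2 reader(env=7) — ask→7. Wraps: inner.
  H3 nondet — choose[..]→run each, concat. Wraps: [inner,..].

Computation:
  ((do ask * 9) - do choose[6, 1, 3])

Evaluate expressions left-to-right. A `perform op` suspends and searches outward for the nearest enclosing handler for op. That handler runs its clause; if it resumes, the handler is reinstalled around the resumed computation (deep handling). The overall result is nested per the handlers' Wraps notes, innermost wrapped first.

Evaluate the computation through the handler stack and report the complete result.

Working:
ask @ H2 ⇒ 7
choose[6, 1, 3] @ H3
  branch[0] choose=6:
    H0 returns [57]
    H1 returns ([57], 8)
    H2 returns ([57], 8)
    H3 returns [([57], 8)]
  branch[1] choose=1:
    H0 returns [62]
    H1 returns ([62], 8)
    H2 returns ([62], 8)
    H3 returns [([62], 8)]
  branch[2] choose=3:
    H0 returns [60]
    H1 returns ([60], 8)
    H2 returns ([60], 8)
    H3 returns [([60], 8)]
= [([57], 8), ([62], 8), ([60], 8)]

Answer: [([57], 8), ([62], 8), ([60], 8)]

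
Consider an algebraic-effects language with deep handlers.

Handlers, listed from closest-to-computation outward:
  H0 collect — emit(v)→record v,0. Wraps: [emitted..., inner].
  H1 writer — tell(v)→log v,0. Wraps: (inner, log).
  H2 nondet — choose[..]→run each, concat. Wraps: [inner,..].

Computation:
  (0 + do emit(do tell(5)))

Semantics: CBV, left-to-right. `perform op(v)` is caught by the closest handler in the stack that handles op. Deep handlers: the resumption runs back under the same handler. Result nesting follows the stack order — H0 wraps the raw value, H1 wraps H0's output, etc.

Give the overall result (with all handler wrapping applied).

Evaluation trace:
tell(5) @ H1 ⇒ log+=5
emit(0) @ H0 ⇒ out+=0
H0 returns [0, 0]
H1 returns ([0, 0], (5))
H2 returns [([0, 0], (5))]
= [([0, 0], (5))]

Answer: [([0, 0], (5))]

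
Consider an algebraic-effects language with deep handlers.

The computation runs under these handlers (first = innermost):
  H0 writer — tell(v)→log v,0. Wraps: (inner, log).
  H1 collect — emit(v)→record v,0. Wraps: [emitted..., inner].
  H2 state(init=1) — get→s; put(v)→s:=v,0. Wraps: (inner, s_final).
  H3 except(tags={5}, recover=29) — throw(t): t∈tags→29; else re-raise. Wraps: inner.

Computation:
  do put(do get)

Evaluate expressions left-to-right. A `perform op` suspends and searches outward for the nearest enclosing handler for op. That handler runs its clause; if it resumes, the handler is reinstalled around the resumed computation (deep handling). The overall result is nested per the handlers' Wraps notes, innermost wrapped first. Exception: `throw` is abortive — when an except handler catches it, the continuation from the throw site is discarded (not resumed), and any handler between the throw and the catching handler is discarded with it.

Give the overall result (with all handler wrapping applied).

Evaluation trace:
get @ H2 ⇒ 1
put(1) @ H2 ⇒ s:=1
H0 returns (0, ())
H1 returns [(0, ())]
H2 returns ([(0, ())], 1)
H3 returns ([(0, ())], 1)
= ([(0, ())], 1)

Answer: ([(0, ())], 1)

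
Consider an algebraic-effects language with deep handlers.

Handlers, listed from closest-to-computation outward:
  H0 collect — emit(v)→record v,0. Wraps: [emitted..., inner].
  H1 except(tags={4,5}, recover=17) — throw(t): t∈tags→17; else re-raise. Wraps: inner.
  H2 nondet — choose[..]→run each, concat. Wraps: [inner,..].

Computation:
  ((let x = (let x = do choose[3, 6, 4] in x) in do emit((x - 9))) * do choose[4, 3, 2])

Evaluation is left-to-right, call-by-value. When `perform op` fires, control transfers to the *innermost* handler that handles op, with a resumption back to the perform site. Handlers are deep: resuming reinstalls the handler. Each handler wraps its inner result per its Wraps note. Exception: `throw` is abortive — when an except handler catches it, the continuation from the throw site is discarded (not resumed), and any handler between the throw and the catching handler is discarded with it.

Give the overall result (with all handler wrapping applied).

Answer: [[-6, 0], [-6, 0], [-6, 0], [-3, 0], [-3, 0], [-3, 0], [-5, 0], [-5, 0], [-5, 0]]

Evaluation trace:
choose[3, 6, 4] @ H2
  branch[0] choose=3:
    emit(-6) @ H0 ⇒ out+=-6
    choose[4, 3, 2] @ H2
      branch[0] choose=4:
        H0 returns [-6, 0]
        H1 returns [-6, 0]
        H2 returns [[-6, 0]]
      branch[1] choose=3:
        H0 returns [-6, 0]
        H1 returns [-6, 0]
        H2 returns [[-6, 0]]
      branch[2] choose=2:
        H0 returns [-6, 0]
        H1 returns [-6, 0]
        H2 returns [[-6, 0]]
  branch[1] choose=6:
    emit(-3) @ H0 ⇒ out+=-3
    choose[4, 3, 2] @ H2
      branch[0] choose=4:
        H0 returns [-3, 0]
        H1 returns [-3, 0]
        H2 returns [[-3, 0]]
      branch[1] choose=3:
        H0 returns [-3, 0]
        H1 returns [-3, 0]
        H2 returns [[-3, 0]]
      branch[2] choose=2:
        H0 returns [-3, 0]
        H1 returns [-3, 0]
        H2 returns [[-3, 0]]
  branch[2] choose=4:
    emit(-5) @ H0 ⇒ out+=-5
    choose[4, 3, 2] @ H2
      branch[0] choose=4:
        H0 returns [-5, 0]
        H1 returns [-5, 0]
        H2 returns [[-5, 0]]
      branch[1] choose=3:
        H0 returns [-5, 0]
        H1 returns [-5, 0]
        H2 returns [[-5, 0]]
      branch[2] choose=2:
        H0 returns [-5, 0]
        H1 returns [-5, 0]
        H2 returns [[-5, 0]]
= [[-6, 0], [-6, 0], [-6, 0], [-3, 0], [-3, 0], [-3, 0], [-5, 0], [-5, 0], [-5, 0]]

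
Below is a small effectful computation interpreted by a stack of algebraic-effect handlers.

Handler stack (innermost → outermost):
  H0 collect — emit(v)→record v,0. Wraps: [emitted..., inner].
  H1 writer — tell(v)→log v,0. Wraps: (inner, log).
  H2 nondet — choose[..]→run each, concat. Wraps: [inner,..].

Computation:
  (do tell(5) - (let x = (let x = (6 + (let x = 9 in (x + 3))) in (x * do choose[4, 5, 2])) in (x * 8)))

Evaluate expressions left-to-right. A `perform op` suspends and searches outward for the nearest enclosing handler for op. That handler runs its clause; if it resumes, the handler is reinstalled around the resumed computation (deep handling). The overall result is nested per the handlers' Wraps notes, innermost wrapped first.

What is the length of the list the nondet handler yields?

Working:
tell(5) @ H1 ⇒ log+=5
choose[4, 5, 2] @ H2
  branch[0] choose=4:
    H0 returns [-576]
    H1 returns ([-576], (5))
    H2 returns [([-576], (5))]
  branch[1] choose=5:
    H0 returns [-720]
    H1 returns ([-720], (5))
    H2 returns [([-720], (5))]
  branch[2] choose=2:
    H0 returns [-288]
    H1 returns ([-288], (5))
    H2 returns [([-288], (5))]
= [([-576], (5)), ([-720], (5)), ([-288], (5))]

Answer: 3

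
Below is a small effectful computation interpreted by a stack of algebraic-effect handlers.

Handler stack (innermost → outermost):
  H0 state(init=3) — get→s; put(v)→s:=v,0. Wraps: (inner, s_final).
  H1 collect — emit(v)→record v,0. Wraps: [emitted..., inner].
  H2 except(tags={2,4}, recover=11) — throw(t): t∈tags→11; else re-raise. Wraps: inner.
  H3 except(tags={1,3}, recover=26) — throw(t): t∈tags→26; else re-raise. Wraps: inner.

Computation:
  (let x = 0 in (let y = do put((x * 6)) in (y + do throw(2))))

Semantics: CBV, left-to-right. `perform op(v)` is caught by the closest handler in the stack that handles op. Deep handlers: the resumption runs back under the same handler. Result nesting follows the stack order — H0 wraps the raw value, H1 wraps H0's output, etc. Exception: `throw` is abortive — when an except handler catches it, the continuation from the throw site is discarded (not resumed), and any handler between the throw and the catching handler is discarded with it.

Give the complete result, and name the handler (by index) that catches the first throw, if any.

Answer: 11 ; first throw caught by: H2

Working:
put(0) @ H0 ⇒ s:=0
throw(2) @ H2 caught ⇒ 11
H3 returns 11
= 11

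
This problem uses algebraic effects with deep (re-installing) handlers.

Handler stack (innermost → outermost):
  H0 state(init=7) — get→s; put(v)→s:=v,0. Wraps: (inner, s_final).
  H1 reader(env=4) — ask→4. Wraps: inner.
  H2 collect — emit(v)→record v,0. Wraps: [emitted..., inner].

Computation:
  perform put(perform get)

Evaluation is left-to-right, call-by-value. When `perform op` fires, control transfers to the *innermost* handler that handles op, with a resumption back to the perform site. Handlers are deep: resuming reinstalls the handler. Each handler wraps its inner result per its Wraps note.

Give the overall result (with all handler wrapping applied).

Answer: [(0, 7)]

Working:
get @ H0 ⇒ 7
put(7) @ H0 ⇒ s:=7
H0 returns (0, 7)
H1 returns (0, 7)
H2 returns [(0, 7)]
= [(0, 7)]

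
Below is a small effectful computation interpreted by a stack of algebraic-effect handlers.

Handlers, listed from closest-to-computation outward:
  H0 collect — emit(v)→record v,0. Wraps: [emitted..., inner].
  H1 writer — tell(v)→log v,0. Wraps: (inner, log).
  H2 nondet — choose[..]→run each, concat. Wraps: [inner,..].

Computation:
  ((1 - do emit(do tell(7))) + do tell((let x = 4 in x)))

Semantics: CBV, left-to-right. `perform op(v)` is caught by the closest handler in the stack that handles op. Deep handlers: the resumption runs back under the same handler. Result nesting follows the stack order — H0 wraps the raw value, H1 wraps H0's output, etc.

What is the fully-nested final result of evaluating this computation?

Answer: [([0, 1], (7, 4))]

Working:
tell(7) @ H1 ⇒ log+=7
emit(0) @ H0 ⇒ out+=0
tell(4) @ H1 ⇒ log+=4
H0 returns [0, 1]
H1 returns ([0, 1], (7, 4))
H2 returns [([0, 1], (7, 4))]
= [([0, 1], (7, 4))]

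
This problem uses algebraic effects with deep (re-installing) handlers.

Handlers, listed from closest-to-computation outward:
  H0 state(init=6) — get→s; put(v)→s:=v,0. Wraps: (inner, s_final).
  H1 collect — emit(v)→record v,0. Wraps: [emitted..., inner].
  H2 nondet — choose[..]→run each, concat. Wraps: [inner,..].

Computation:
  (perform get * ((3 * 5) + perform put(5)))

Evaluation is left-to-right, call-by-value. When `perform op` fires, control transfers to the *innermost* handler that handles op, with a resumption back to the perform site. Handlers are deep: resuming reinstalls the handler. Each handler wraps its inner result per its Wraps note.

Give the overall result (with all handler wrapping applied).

Working:
get @ H0 ⇒ 6
put(5) @ H0 ⇒ s:=5
H0 returns (90, 5)
H1 returns [(90, 5)]
H2 returns [[(90, 5)]]
= [[(90, 5)]]

Answer: [[(90, 5)]]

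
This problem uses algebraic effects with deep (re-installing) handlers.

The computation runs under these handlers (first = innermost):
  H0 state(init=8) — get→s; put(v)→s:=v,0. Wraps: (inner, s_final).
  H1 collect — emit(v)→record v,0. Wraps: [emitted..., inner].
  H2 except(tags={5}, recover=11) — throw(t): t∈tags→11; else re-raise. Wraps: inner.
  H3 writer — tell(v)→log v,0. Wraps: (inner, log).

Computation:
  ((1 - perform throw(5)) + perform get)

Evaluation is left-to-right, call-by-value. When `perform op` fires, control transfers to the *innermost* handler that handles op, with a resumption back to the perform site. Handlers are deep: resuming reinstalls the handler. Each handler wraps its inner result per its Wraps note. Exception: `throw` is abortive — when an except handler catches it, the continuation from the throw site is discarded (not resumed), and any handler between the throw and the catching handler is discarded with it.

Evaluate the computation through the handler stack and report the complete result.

Evaluation trace:
throw(5) @ H2 caught ⇒ 11
H3 returns (11, ())
= (11, ())

Answer: (11, ())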